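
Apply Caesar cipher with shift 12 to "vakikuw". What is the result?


Caesar cipher: shift "vakikuw" by 12
  'v' (pos 21) + 12 = pos 7 = 'h'
  'a' (pos 0) + 12 = pos 12 = 'm'
  'k' (pos 10) + 12 = pos 22 = 'w'
  'i' (pos 8) + 12 = pos 20 = 'u'
  'k' (pos 10) + 12 = pos 22 = 'w'
  'u' (pos 20) + 12 = pos 6 = 'g'
  'w' (pos 22) + 12 = pos 8 = 'i'
Result: hmwuwgi

hmwuwgi


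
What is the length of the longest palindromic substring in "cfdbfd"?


Input: "cfdbfd"
Checking substrings for palindromes:
  No multi-char palindromic substrings found
Longest palindromic substring: "c" with length 1

1


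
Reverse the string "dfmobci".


Input: dfmobci
Reading characters right to left:
  Position 6: 'i'
  Position 5: 'c'
  Position 4: 'b'
  Position 3: 'o'
  Position 2: 'm'
  Position 1: 'f'
  Position 0: 'd'
Reversed: icbomfd

icbomfd


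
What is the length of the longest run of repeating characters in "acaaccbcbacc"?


Input: "acaaccbcbacc"
Scanning for longest run:
  Position 1 ('c'): new char, reset run to 1
  Position 2 ('a'): new char, reset run to 1
  Position 3 ('a'): continues run of 'a', length=2
  Position 4 ('c'): new char, reset run to 1
  Position 5 ('c'): continues run of 'c', length=2
  Position 6 ('b'): new char, reset run to 1
  Position 7 ('c'): new char, reset run to 1
  Position 8 ('b'): new char, reset run to 1
  Position 9 ('a'): new char, reset run to 1
  Position 10 ('c'): new char, reset run to 1
  Position 11 ('c'): continues run of 'c', length=2
Longest run: 'a' with length 2

2


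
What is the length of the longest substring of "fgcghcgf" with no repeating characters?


Input: "fgcghcgf"
Sliding window (track last position of each char):
  Position 0 ('f'): window [0,0] length 1 -- new best
  Position 1 ('g'): window [0,1] length 2 -- new best
  Position 2 ('c'): window [0,2] length 3 -- new best
  Position 3 ('g'): repeat (last at 1), move window start to 2
  Position 3 ('g'): window [2,3] length 2
  Position 4 ('h'): window [2,4] length 3
  Position 5 ('c'): repeat (last at 2), move window start to 3
  Position 5 ('c'): window [3,5] length 3
  Position 6 ('g'): repeat (last at 3), move window start to 4
  Position 6 ('g'): window [4,6] length 3
  Position 7 ('f'): window [4,7] length 4 -- new best
Longest substring with no repeats: "hcgf" with length 4

4


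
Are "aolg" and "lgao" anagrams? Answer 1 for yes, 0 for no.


Strings: "aolg", "lgao"
Sorted first:  aglo
Sorted second: aglo
Sorted forms match => anagrams

1


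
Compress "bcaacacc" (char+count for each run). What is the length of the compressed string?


Input: bcaacacc
Runs:
  'b' x 1 => "b1"
  'c' x 1 => "c1"
  'a' x 2 => "a2"
  'c' x 1 => "c1"
  'a' x 1 => "a1"
  'c' x 2 => "c2"
Compressed: "b1c1a2c1a1c2"
Compressed length: 12

12


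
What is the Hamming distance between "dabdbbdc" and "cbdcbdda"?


Comparing "dabdbbdc" and "cbdcbdda" position by position:
  Position 0: 'd' vs 'c' => differ
  Position 1: 'a' vs 'b' => differ
  Position 2: 'b' vs 'd' => differ
  Position 3: 'd' vs 'c' => differ
  Position 4: 'b' vs 'b' => same
  Position 5: 'b' vs 'd' => differ
  Position 6: 'd' vs 'd' => same
  Position 7: 'c' vs 'a' => differ
Total differences (Hamming distance): 6

6


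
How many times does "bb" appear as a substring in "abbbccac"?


Searching for "bb" in "abbbccac"
Scanning each position:
  Position 0: "ab" => no
  Position 1: "bb" => MATCH
  Position 2: "bb" => MATCH
  Position 3: "bc" => no
  Position 4: "cc" => no
  Position 5: "ca" => no
  Position 6: "ac" => no
Total occurrences: 2

2


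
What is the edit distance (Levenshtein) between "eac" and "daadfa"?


Computing edit distance: "eac" -> "daadfa"
DP table:
           d    a    a    d    f    a
      0    1    2    3    4    5    6
  e   1    1    2    3    4    5    6
  a   2    2    1    2    3    4    5
  c   3    3    2    2    3    4    5
Edit distance = dp[3][6] = 5

5


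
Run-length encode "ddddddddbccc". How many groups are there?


Input: ddddddddbccc
Scanning for consecutive runs:
  Group 1: 'd' x 8 (positions 0-7)
  Group 2: 'b' x 1 (positions 8-8)
  Group 3: 'c' x 3 (positions 9-11)
Total groups: 3

3


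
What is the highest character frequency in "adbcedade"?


Input: adbcedade
Character counts:
  'a': 2
  'b': 1
  'c': 1
  'd': 3
  'e': 2
Maximum frequency: 3

3


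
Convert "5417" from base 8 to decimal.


Input: "5417" in base 8
Positional expansion:
  Digit '5' (value 5) x 8^3 = 2560
  Digit '4' (value 4) x 8^2 = 256
  Digit '1' (value 1) x 8^1 = 8
  Digit '7' (value 7) x 8^0 = 7
Sum = 2831

2831


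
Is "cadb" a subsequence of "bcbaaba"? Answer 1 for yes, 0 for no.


Check if "cadb" is a subsequence of "bcbaaba"
Greedy scan:
  Position 0 ('b'): no match needed
  Position 1 ('c'): matches sub[0] = 'c'
  Position 2 ('b'): no match needed
  Position 3 ('a'): matches sub[1] = 'a'
  Position 4 ('a'): no match needed
  Position 5 ('b'): no match needed
  Position 6 ('a'): no match needed
Only matched 2/4 characters => not a subsequence

0


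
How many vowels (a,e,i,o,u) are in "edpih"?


Input: edpih
Checking each character:
  'e' at position 0: vowel (running total: 1)
  'd' at position 1: consonant
  'p' at position 2: consonant
  'i' at position 3: vowel (running total: 2)
  'h' at position 4: consonant
Total vowels: 2

2


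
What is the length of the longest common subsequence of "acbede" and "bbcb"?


LCS of "acbede" and "bbcb"
DP table:
           b    b    c    b
      0    0    0    0    0
  a   0    0    0    0    0
  c   0    0    0    1    1
  b   0    1    1    1    2
  e   0    1    1    1    2
  d   0    1    1    1    2
  e   0    1    1    1    2
LCS length = dp[6][4] = 2

2


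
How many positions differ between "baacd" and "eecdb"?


Comparing "baacd" and "eecdb" position by position:
  Position 0: 'b' vs 'e' => DIFFER
  Position 1: 'a' vs 'e' => DIFFER
  Position 2: 'a' vs 'c' => DIFFER
  Position 3: 'c' vs 'd' => DIFFER
  Position 4: 'd' vs 'b' => DIFFER
Positions that differ: 5

5


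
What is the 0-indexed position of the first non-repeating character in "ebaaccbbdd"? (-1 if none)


Input: ebaaccbbdd
Character frequencies:
  'a': 2
  'b': 3
  'c': 2
  'd': 2
  'e': 1
Scanning left to right for freq == 1:
  Position 0 ('e'): unique! => answer = 0

0


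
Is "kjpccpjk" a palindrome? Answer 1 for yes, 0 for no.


Input: kjpccpjk
Reversed: kjpccpjk
  Compare pos 0 ('k') with pos 7 ('k'): match
  Compare pos 1 ('j') with pos 6 ('j'): match
  Compare pos 2 ('p') with pos 5 ('p'): match
  Compare pos 3 ('c') with pos 4 ('c'): match
Result: palindrome

1


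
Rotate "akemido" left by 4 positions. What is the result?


Input: "akemido", rotate left by 4
First 4 characters: "akem"
Remaining characters: "ido"
Concatenate remaining + first: "ido" + "akem" = "idoakem"

idoakem


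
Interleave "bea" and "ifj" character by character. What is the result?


Interleaving "bea" and "ifj":
  Position 0: 'b' from first, 'i' from second => "bi"
  Position 1: 'e' from first, 'f' from second => "ef"
  Position 2: 'a' from first, 'j' from second => "aj"
Result: biefaj

biefaj


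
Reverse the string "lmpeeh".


Input: lmpeeh
Reading characters right to left:
  Position 5: 'h'
  Position 4: 'e'
  Position 3: 'e'
  Position 2: 'p'
  Position 1: 'm'
  Position 0: 'l'
Reversed: heepml

heepml


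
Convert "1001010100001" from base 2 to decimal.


Input: "1001010100001" in base 2
Positional expansion:
  Digit '1' (value 1) x 2^12 = 4096
  Digit '0' (value 0) x 2^11 = 0
  Digit '0' (value 0) x 2^10 = 0
  Digit '1' (value 1) x 2^9 = 512
  Digit '0' (value 0) x 2^8 = 0
  Digit '1' (value 1) x 2^7 = 128
  Digit '0' (value 0) x 2^6 = 0
  Digit '1' (value 1) x 2^5 = 32
  Digit '0' (value 0) x 2^4 = 0
  Digit '0' (value 0) x 2^3 = 0
  Digit '0' (value 0) x 2^2 = 0
  Digit '0' (value 0) x 2^1 = 0
  Digit '1' (value 1) x 2^0 = 1
Sum = 4769

4769


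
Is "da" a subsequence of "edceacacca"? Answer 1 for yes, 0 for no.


Check if "da" is a subsequence of "edceacacca"
Greedy scan:
  Position 0 ('e'): no match needed
  Position 1 ('d'): matches sub[0] = 'd'
  Position 2 ('c'): no match needed
  Position 3 ('e'): no match needed
  Position 4 ('a'): matches sub[1] = 'a'
  Position 5 ('c'): no match needed
  Position 6 ('a'): no match needed
  Position 7 ('c'): no match needed
  Position 8 ('c'): no match needed
  Position 9 ('a'): no match needed
All 2 characters matched => is a subsequence

1


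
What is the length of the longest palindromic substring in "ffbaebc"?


Input: "ffbaebc"
Checking substrings for palindromes:
  [0:2] "ff" (len 2) => palindrome
Longest palindromic substring: "ff" with length 2

2


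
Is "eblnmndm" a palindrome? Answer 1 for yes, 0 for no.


Input: eblnmndm
Reversed: mdnmnlbe
  Compare pos 0 ('e') with pos 7 ('m'): MISMATCH
  Compare pos 1 ('b') with pos 6 ('d'): MISMATCH
  Compare pos 2 ('l') with pos 5 ('n'): MISMATCH
  Compare pos 3 ('n') with pos 4 ('m'): MISMATCH
Result: not a palindrome

0


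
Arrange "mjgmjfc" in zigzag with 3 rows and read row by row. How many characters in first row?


Zigzag "mjgmjfc" into 3 rows:
Placing characters:
  'm' => row 0
  'j' => row 1
  'g' => row 2
  'm' => row 1
  'j' => row 0
  'f' => row 1
  'c' => row 2
Rows:
  Row 0: "mj"
  Row 1: "jmf"
  Row 2: "gc"
First row length: 2

2


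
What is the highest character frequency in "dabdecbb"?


Input: dabdecbb
Character counts:
  'a': 1
  'b': 3
  'c': 1
  'd': 2
  'e': 1
Maximum frequency: 3

3


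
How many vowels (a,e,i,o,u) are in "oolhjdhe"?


Input: oolhjdhe
Checking each character:
  'o' at position 0: vowel (running total: 1)
  'o' at position 1: vowel (running total: 2)
  'l' at position 2: consonant
  'h' at position 3: consonant
  'j' at position 4: consonant
  'd' at position 5: consonant
  'h' at position 6: consonant
  'e' at position 7: vowel (running total: 3)
Total vowels: 3

3


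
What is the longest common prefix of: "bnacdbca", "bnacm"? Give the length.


Words: bnacdbca, bnacm
  Position 0: all 'b' => match
  Position 1: all 'n' => match
  Position 2: all 'a' => match
  Position 3: all 'c' => match
  Position 4: ('d', 'm') => mismatch, stop
LCP = "bnac" (length 4)

4


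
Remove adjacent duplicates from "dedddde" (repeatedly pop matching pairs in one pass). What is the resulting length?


Input: dedddde
Stack-based adjacent duplicate removal:
  Read 'd': push. Stack: d
  Read 'e': push. Stack: de
  Read 'd': push. Stack: ded
  Read 'd': matches stack top 'd' => pop. Stack: de
  Read 'd': push. Stack: ded
  Read 'd': matches stack top 'd' => pop. Stack: de
  Read 'e': matches stack top 'e' => pop. Stack: d
Final stack: "d" (length 1)

1


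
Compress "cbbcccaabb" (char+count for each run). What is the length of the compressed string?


Input: cbbcccaabb
Runs:
  'c' x 1 => "c1"
  'b' x 2 => "b2"
  'c' x 3 => "c3"
  'a' x 2 => "a2"
  'b' x 2 => "b2"
Compressed: "c1b2c3a2b2"
Compressed length: 10

10


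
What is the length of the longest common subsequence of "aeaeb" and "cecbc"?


LCS of "aeaeb" and "cecbc"
DP table:
           c    e    c    b    c
      0    0    0    0    0    0
  a   0    0    0    0    0    0
  e   0    0    1    1    1    1
  a   0    0    1    1    1    1
  e   0    0    1    1    1    1
  b   0    0    1    1    2    2
LCS length = dp[5][5] = 2

2


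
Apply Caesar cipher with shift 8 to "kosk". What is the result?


Caesar cipher: shift "kosk" by 8
  'k' (pos 10) + 8 = pos 18 = 's'
  'o' (pos 14) + 8 = pos 22 = 'w'
  's' (pos 18) + 8 = pos 0 = 'a'
  'k' (pos 10) + 8 = pos 18 = 's'
Result: swas

swas


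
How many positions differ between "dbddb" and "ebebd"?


Comparing "dbddb" and "ebebd" position by position:
  Position 0: 'd' vs 'e' => DIFFER
  Position 1: 'b' vs 'b' => same
  Position 2: 'd' vs 'e' => DIFFER
  Position 3: 'd' vs 'b' => DIFFER
  Position 4: 'b' vs 'd' => DIFFER
Positions that differ: 4

4


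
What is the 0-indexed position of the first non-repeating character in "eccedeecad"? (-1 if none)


Input: eccedeecad
Character frequencies:
  'a': 1
  'c': 3
  'd': 2
  'e': 4
Scanning left to right for freq == 1:
  Position 0 ('e'): freq=4, skip
  Position 1 ('c'): freq=3, skip
  Position 2 ('c'): freq=3, skip
  Position 3 ('e'): freq=4, skip
  Position 4 ('d'): freq=2, skip
  Position 5 ('e'): freq=4, skip
  Position 6 ('e'): freq=4, skip
  Position 7 ('c'): freq=3, skip
  Position 8 ('a'): unique! => answer = 8

8


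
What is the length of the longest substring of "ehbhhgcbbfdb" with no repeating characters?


Input: "ehbhhgcbbfdb"
Sliding window (track last position of each char):
  Position 0 ('e'): window [0,0] length 1 -- new best
  Position 1 ('h'): window [0,1] length 2 -- new best
  Position 2 ('b'): window [0,2] length 3 -- new best
  Position 3 ('h'): repeat (last at 1), move window start to 2
  Position 3 ('h'): window [2,3] length 2
  Position 4 ('h'): repeat (last at 3), move window start to 4
  Position 4 ('h'): window [4,4] length 1
  Position 5 ('g'): window [4,5] length 2
  Position 6 ('c'): window [4,6] length 3
  Position 7 ('b'): window [4,7] length 4 -- new best
  Position 8 ('b'): repeat (last at 7), move window start to 8
  Position 8 ('b'): window [8,8] length 1
  Position 9 ('f'): window [8,9] length 2
  Position 10 ('d'): window [8,10] length 3
  Position 11 ('b'): repeat (last at 8), move window start to 9
  Position 11 ('b'): window [9,11] length 3
Longest substring with no repeats: "hgcb" with length 4

4


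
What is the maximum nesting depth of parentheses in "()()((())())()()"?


Input: "()()((())())()()"
Tracking depth:
  Position 0 '(': depth becomes 1
  Position 1 ')': depth becomes 0
  Position 2 '(': depth becomes 1
  Position 3 ')': depth becomes 0
  Position 4 '(': depth becomes 1
  Position 5 '(': depth becomes 2
  Position 6 '(': depth becomes 3
  Position 7 ')': depth becomes 2
  Position 8 ')': depth becomes 1
  Position 9 '(': depth becomes 2
  Position 10 ')': depth becomes 1
  Position 11 ')': depth becomes 0
  Position 12 '(': depth becomes 1
  Position 13 ')': depth becomes 0
  Position 14 '(': depth becomes 1
  Position 15 ')': depth becomes 0
Maximum depth reached: 3

3


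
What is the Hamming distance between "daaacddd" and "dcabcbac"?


Comparing "daaacddd" and "dcabcbac" position by position:
  Position 0: 'd' vs 'd' => same
  Position 1: 'a' vs 'c' => differ
  Position 2: 'a' vs 'a' => same
  Position 3: 'a' vs 'b' => differ
  Position 4: 'c' vs 'c' => same
  Position 5: 'd' vs 'b' => differ
  Position 6: 'd' vs 'a' => differ
  Position 7: 'd' vs 'c' => differ
Total differences (Hamming distance): 5

5


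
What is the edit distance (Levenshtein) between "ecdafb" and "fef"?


Computing edit distance: "ecdafb" -> "fef"
DP table:
           f    e    f
      0    1    2    3
  e   1    1    1    2
  c   2    2    2    2
  d   3    3    3    3
  a   4    4    4    4
  f   5    4    5    4
  b   6    5    5    5
Edit distance = dp[6][3] = 5

5


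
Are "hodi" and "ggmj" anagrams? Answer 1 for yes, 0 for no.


Strings: "hodi", "ggmj"
Sorted first:  dhio
Sorted second: ggjm
Differ at position 0: 'd' vs 'g' => not anagrams

0


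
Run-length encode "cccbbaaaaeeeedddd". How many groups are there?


Input: cccbbaaaaeeeedddd
Scanning for consecutive runs:
  Group 1: 'c' x 3 (positions 0-2)
  Group 2: 'b' x 2 (positions 3-4)
  Group 3: 'a' x 4 (positions 5-8)
  Group 4: 'e' x 4 (positions 9-12)
  Group 5: 'd' x 4 (positions 13-16)
Total groups: 5

5


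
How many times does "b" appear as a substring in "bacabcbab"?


Searching for "b" in "bacabcbab"
Scanning each position:
  Position 0: "b" => MATCH
  Position 1: "a" => no
  Position 2: "c" => no
  Position 3: "a" => no
  Position 4: "b" => MATCH
  Position 5: "c" => no
  Position 6: "b" => MATCH
  Position 7: "a" => no
  Position 8: "b" => MATCH
Total occurrences: 4

4


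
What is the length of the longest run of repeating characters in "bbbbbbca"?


Input: "bbbbbbca"
Scanning for longest run:
  Position 1 ('b'): continues run of 'b', length=2
  Position 2 ('b'): continues run of 'b', length=3
  Position 3 ('b'): continues run of 'b', length=4
  Position 4 ('b'): continues run of 'b', length=5
  Position 5 ('b'): continues run of 'b', length=6
  Position 6 ('c'): new char, reset run to 1
  Position 7 ('a'): new char, reset run to 1
Longest run: 'b' with length 6

6


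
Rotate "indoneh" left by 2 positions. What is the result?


Input: "indoneh", rotate left by 2
First 2 characters: "in"
Remaining characters: "doneh"
Concatenate remaining + first: "doneh" + "in" = "donehin"

donehin


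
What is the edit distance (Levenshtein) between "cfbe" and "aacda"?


Computing edit distance: "cfbe" -> "aacda"
DP table:
           a    a    c    d    a
      0    1    2    3    4    5
  c   1    1    2    2    3    4
  f   2    2    2    3    3    4
  b   3    3    3    3    4    4
  e   4    4    4    4    4    5
Edit distance = dp[4][5] = 5

5


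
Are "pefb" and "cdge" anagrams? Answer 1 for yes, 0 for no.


Strings: "pefb", "cdge"
Sorted first:  befp
Sorted second: cdeg
Differ at position 0: 'b' vs 'c' => not anagrams

0


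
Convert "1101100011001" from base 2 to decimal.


Input: "1101100011001" in base 2
Positional expansion:
  Digit '1' (value 1) x 2^12 = 4096
  Digit '1' (value 1) x 2^11 = 2048
  Digit '0' (value 0) x 2^10 = 0
  Digit '1' (value 1) x 2^9 = 512
  Digit '1' (value 1) x 2^8 = 256
  Digit '0' (value 0) x 2^7 = 0
  Digit '0' (value 0) x 2^6 = 0
  Digit '0' (value 0) x 2^5 = 0
  Digit '1' (value 1) x 2^4 = 16
  Digit '1' (value 1) x 2^3 = 8
  Digit '0' (value 0) x 2^2 = 0
  Digit '0' (value 0) x 2^1 = 0
  Digit '1' (value 1) x 2^0 = 1
Sum = 6937

6937


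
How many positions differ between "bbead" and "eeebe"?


Comparing "bbead" and "eeebe" position by position:
  Position 0: 'b' vs 'e' => DIFFER
  Position 1: 'b' vs 'e' => DIFFER
  Position 2: 'e' vs 'e' => same
  Position 3: 'a' vs 'b' => DIFFER
  Position 4: 'd' vs 'e' => DIFFER
Positions that differ: 4

4


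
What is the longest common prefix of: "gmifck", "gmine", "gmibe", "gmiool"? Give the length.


Words: gmifck, gmine, gmibe, gmiool
  Position 0: all 'g' => match
  Position 1: all 'm' => match
  Position 2: all 'i' => match
  Position 3: ('f', 'n', 'b', 'o') => mismatch, stop
LCP = "gmi" (length 3)

3


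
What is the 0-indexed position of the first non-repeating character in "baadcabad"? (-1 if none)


Input: baadcabad
Character frequencies:
  'a': 4
  'b': 2
  'c': 1
  'd': 2
Scanning left to right for freq == 1:
  Position 0 ('b'): freq=2, skip
  Position 1 ('a'): freq=4, skip
  Position 2 ('a'): freq=4, skip
  Position 3 ('d'): freq=2, skip
  Position 4 ('c'): unique! => answer = 4

4


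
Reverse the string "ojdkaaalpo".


Input: ojdkaaalpo
Reading characters right to left:
  Position 9: 'o'
  Position 8: 'p'
  Position 7: 'l'
  Position 6: 'a'
  Position 5: 'a'
  Position 4: 'a'
  Position 3: 'k'
  Position 2: 'd'
  Position 1: 'j'
  Position 0: 'o'
Reversed: oplaaakdjo

oplaaakdjo


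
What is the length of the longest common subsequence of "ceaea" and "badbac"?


LCS of "ceaea" and "badbac"
DP table:
           b    a    d    b    a    c
      0    0    0    0    0    0    0
  c   0    0    0    0    0    0    1
  e   0    0    0    0    0    0    1
  a   0    0    1    1    1    1    1
  e   0    0    1    1    1    1    1
  a   0    0    1    1    1    2    2
LCS length = dp[5][6] = 2

2


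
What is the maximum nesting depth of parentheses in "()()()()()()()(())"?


Input: "()()()()()()()(())"
Tracking depth:
  Position 0 '(': depth becomes 1
  Position 1 ')': depth becomes 0
  Position 2 '(': depth becomes 1
  Position 3 ')': depth becomes 0
  Position 4 '(': depth becomes 1
  Position 5 ')': depth becomes 0
  Position 6 '(': depth becomes 1
  Position 7 ')': depth becomes 0
  Position 8 '(': depth becomes 1
  Position 9 ')': depth becomes 0
  Position 10 '(': depth becomes 1
  Position 11 ')': depth becomes 0
  Position 12 '(': depth becomes 1
  Position 13 ')': depth becomes 0
  Position 14 '(': depth becomes 1
  Position 15 '(': depth becomes 2
  Position 16 ')': depth becomes 1
  Position 17 ')': depth becomes 0
Maximum depth reached: 2

2


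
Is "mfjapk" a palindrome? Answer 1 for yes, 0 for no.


Input: mfjapk
Reversed: kpajfm
  Compare pos 0 ('m') with pos 5 ('k'): MISMATCH
  Compare pos 1 ('f') with pos 4 ('p'): MISMATCH
  Compare pos 2 ('j') with pos 3 ('a'): MISMATCH
Result: not a palindrome

0


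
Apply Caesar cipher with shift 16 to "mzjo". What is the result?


Caesar cipher: shift "mzjo" by 16
  'm' (pos 12) + 16 = pos 2 = 'c'
  'z' (pos 25) + 16 = pos 15 = 'p'
  'j' (pos 9) + 16 = pos 25 = 'z'
  'o' (pos 14) + 16 = pos 4 = 'e'
Result: cpze

cpze


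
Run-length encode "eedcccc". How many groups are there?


Input: eedcccc
Scanning for consecutive runs:
  Group 1: 'e' x 2 (positions 0-1)
  Group 2: 'd' x 1 (positions 2-2)
  Group 3: 'c' x 4 (positions 3-6)
Total groups: 3

3


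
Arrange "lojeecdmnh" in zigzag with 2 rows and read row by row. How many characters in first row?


Zigzag "lojeecdmnh" into 2 rows:
Placing characters:
  'l' => row 0
  'o' => row 1
  'j' => row 0
  'e' => row 1
  'e' => row 0
  'c' => row 1
  'd' => row 0
  'm' => row 1
  'n' => row 0
  'h' => row 1
Rows:
  Row 0: "ljedn"
  Row 1: "oecmh"
First row length: 5

5


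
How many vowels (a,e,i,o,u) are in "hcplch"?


Input: hcplch
Checking each character:
  'h' at position 0: consonant
  'c' at position 1: consonant
  'p' at position 2: consonant
  'l' at position 3: consonant
  'c' at position 4: consonant
  'h' at position 5: consonant
Total vowels: 0

0


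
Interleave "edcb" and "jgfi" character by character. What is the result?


Interleaving "edcb" and "jgfi":
  Position 0: 'e' from first, 'j' from second => "ej"
  Position 1: 'd' from first, 'g' from second => "dg"
  Position 2: 'c' from first, 'f' from second => "cf"
  Position 3: 'b' from first, 'i' from second => "bi"
Result: ejdgcfbi

ejdgcfbi


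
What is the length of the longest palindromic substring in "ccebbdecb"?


Input: "ccebbdecb"
Checking substrings for palindromes:
  [0:2] "cc" (len 2) => palindrome
  [3:5] "bb" (len 2) => palindrome
Longest palindromic substring: "cc" with length 2

2


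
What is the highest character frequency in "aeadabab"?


Input: aeadabab
Character counts:
  'a': 4
  'b': 2
  'd': 1
  'e': 1
Maximum frequency: 4

4


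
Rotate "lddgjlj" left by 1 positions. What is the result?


Input: "lddgjlj", rotate left by 1
First 1 characters: "l"
Remaining characters: "ddgjlj"
Concatenate remaining + first: "ddgjlj" + "l" = "ddgjljl"

ddgjljl


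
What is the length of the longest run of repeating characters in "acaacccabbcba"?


Input: "acaacccabbcba"
Scanning for longest run:
  Position 1 ('c'): new char, reset run to 1
  Position 2 ('a'): new char, reset run to 1
  Position 3 ('a'): continues run of 'a', length=2
  Position 4 ('c'): new char, reset run to 1
  Position 5 ('c'): continues run of 'c', length=2
  Position 6 ('c'): continues run of 'c', length=3
  Position 7 ('a'): new char, reset run to 1
  Position 8 ('b'): new char, reset run to 1
  Position 9 ('b'): continues run of 'b', length=2
  Position 10 ('c'): new char, reset run to 1
  Position 11 ('b'): new char, reset run to 1
  Position 12 ('a'): new char, reset run to 1
Longest run: 'c' with length 3

3


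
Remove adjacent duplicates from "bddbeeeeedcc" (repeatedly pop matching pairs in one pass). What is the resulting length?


Input: bddbeeeeedcc
Stack-based adjacent duplicate removal:
  Read 'b': push. Stack: b
  Read 'd': push. Stack: bd
  Read 'd': matches stack top 'd' => pop. Stack: b
  Read 'b': matches stack top 'b' => pop. Stack: (empty)
  Read 'e': push. Stack: e
  Read 'e': matches stack top 'e' => pop. Stack: (empty)
  Read 'e': push. Stack: e
  Read 'e': matches stack top 'e' => pop. Stack: (empty)
  Read 'e': push. Stack: e
  Read 'd': push. Stack: ed
  Read 'c': push. Stack: edc
  Read 'c': matches stack top 'c' => pop. Stack: ed
Final stack: "ed" (length 2)

2


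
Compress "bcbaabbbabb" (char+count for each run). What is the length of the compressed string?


Input: bcbaabbbabb
Runs:
  'b' x 1 => "b1"
  'c' x 1 => "c1"
  'b' x 1 => "b1"
  'a' x 2 => "a2"
  'b' x 3 => "b3"
  'a' x 1 => "a1"
  'b' x 2 => "b2"
Compressed: "b1c1b1a2b3a1b2"
Compressed length: 14

14


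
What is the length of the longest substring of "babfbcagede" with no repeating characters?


Input: "babfbcagede"
Sliding window (track last position of each char):
  Position 0 ('b'): window [0,0] length 1 -- new best
  Position 1 ('a'): window [0,1] length 2 -- new best
  Position 2 ('b'): repeat (last at 0), move window start to 1
  Position 2 ('b'): window [1,2] length 2
  Position 3 ('f'): window [1,3] length 3 -- new best
  Position 4 ('b'): repeat (last at 2), move window start to 3
  Position 4 ('b'): window [3,4] length 2
  Position 5 ('c'): window [3,5] length 3
  Position 6 ('a'): window [3,6] length 4 -- new best
  Position 7 ('g'): window [3,7] length 5 -- new best
  Position 8 ('e'): window [3,8] length 6 -- new best
  Position 9 ('d'): window [3,9] length 7 -- new best
  Position 10 ('e'): repeat (last at 8), move window start to 9
  Position 10 ('e'): window [9,10] length 2
Longest substring with no repeats: "fbcaged" with length 7

7


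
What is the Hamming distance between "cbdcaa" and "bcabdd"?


Comparing "cbdcaa" and "bcabdd" position by position:
  Position 0: 'c' vs 'b' => differ
  Position 1: 'b' vs 'c' => differ
  Position 2: 'd' vs 'a' => differ
  Position 3: 'c' vs 'b' => differ
  Position 4: 'a' vs 'd' => differ
  Position 5: 'a' vs 'd' => differ
Total differences (Hamming distance): 6

6


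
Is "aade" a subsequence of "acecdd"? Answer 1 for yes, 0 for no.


Check if "aade" is a subsequence of "acecdd"
Greedy scan:
  Position 0 ('a'): matches sub[0] = 'a'
  Position 1 ('c'): no match needed
  Position 2 ('e'): no match needed
  Position 3 ('c'): no match needed
  Position 4 ('d'): no match needed
  Position 5 ('d'): no match needed
Only matched 1/4 characters => not a subsequence

0


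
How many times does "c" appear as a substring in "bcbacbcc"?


Searching for "c" in "bcbacbcc"
Scanning each position:
  Position 0: "b" => no
  Position 1: "c" => MATCH
  Position 2: "b" => no
  Position 3: "a" => no
  Position 4: "c" => MATCH
  Position 5: "b" => no
  Position 6: "c" => MATCH
  Position 7: "c" => MATCH
Total occurrences: 4

4


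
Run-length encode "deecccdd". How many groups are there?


Input: deecccdd
Scanning for consecutive runs:
  Group 1: 'd' x 1 (positions 0-0)
  Group 2: 'e' x 2 (positions 1-2)
  Group 3: 'c' x 3 (positions 3-5)
  Group 4: 'd' x 2 (positions 6-7)
Total groups: 4

4


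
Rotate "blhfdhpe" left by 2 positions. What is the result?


Input: "blhfdhpe", rotate left by 2
First 2 characters: "bl"
Remaining characters: "hfdhpe"
Concatenate remaining + first: "hfdhpe" + "bl" = "hfdhpebl"

hfdhpebl


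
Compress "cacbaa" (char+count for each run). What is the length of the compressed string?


Input: cacbaa
Runs:
  'c' x 1 => "c1"
  'a' x 1 => "a1"
  'c' x 1 => "c1"
  'b' x 1 => "b1"
  'a' x 2 => "a2"
Compressed: "c1a1c1b1a2"
Compressed length: 10

10


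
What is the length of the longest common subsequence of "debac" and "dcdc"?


LCS of "debac" and "dcdc"
DP table:
           d    c    d    c
      0    0    0    0    0
  d   0    1    1    1    1
  e   0    1    1    1    1
  b   0    1    1    1    1
  a   0    1    1    1    1
  c   0    1    2    2    2
LCS length = dp[5][4] = 2

2


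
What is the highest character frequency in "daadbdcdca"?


Input: daadbdcdca
Character counts:
  'a': 3
  'b': 1
  'c': 2
  'd': 4
Maximum frequency: 4

4


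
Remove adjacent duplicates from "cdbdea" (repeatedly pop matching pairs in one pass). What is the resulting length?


Input: cdbdea
Stack-based adjacent duplicate removal:
  Read 'c': push. Stack: c
  Read 'd': push. Stack: cd
  Read 'b': push. Stack: cdb
  Read 'd': push. Stack: cdbd
  Read 'e': push. Stack: cdbde
  Read 'a': push. Stack: cdbdea
Final stack: "cdbdea" (length 6)

6


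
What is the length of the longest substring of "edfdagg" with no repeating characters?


Input: "edfdagg"
Sliding window (track last position of each char):
  Position 0 ('e'): window [0,0] length 1 -- new best
  Position 1 ('d'): window [0,1] length 2 -- new best
  Position 2 ('f'): window [0,2] length 3 -- new best
  Position 3 ('d'): repeat (last at 1), move window start to 2
  Position 3 ('d'): window [2,3] length 2
  Position 4 ('a'): window [2,4] length 3
  Position 5 ('g'): window [2,5] length 4 -- new best
  Position 6 ('g'): repeat (last at 5), move window start to 6
  Position 6 ('g'): window [6,6] length 1
Longest substring with no repeats: "fdag" with length 4

4


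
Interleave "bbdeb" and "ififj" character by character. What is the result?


Interleaving "bbdeb" and "ififj":
  Position 0: 'b' from first, 'i' from second => "bi"
  Position 1: 'b' from first, 'f' from second => "bf"
  Position 2: 'd' from first, 'i' from second => "di"
  Position 3: 'e' from first, 'f' from second => "ef"
  Position 4: 'b' from first, 'j' from second => "bj"
Result: bibfdiefbj

bibfdiefbj


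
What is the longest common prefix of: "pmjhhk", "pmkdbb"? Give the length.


Words: pmjhhk, pmkdbb
  Position 0: all 'p' => match
  Position 1: all 'm' => match
  Position 2: ('j', 'k') => mismatch, stop
LCP = "pm" (length 2)

2


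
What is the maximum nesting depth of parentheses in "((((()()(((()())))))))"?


Input: "((((()()(((()())))))))"
Tracking depth:
  Position 0 '(': depth becomes 1
  Position 1 '(': depth becomes 2
  Position 2 '(': depth becomes 3
  Position 3 '(': depth becomes 4
  Position 4 '(': depth becomes 5
  Position 5 ')': depth becomes 4
  Position 6 '(': depth becomes 5
  Position 7 ')': depth becomes 4
  Position 8 '(': depth becomes 5
  Position 9 '(': depth becomes 6
  Position 10 '(': depth becomes 7
  Position 11 '(': depth becomes 8
  Position 12 ')': depth becomes 7
  Position 13 '(': depth becomes 8
  Position 14 ')': depth becomes 7
  Position 15 ')': depth becomes 6
  Position 16 ')': depth becomes 5
  Position 17 ')': depth becomes 4
  Position 18 ')': depth becomes 3
  Position 19 ')': depth becomes 2
  Position 20 ')': depth becomes 1
  Position 21 ')': depth becomes 0
Maximum depth reached: 8

8


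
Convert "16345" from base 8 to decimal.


Input: "16345" in base 8
Positional expansion:
  Digit '1' (value 1) x 8^4 = 4096
  Digit '6' (value 6) x 8^3 = 3072
  Digit '3' (value 3) x 8^2 = 192
  Digit '4' (value 4) x 8^1 = 32
  Digit '5' (value 5) x 8^0 = 5
Sum = 7397

7397


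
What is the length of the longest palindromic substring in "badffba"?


Input: "badffba"
Checking substrings for palindromes:
  [3:5] "ff" (len 2) => palindrome
Longest palindromic substring: "ff" with length 2

2


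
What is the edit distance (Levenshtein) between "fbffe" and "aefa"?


Computing edit distance: "fbffe" -> "aefa"
DP table:
           a    e    f    a
      0    1    2    3    4
  f   1    1    2    2    3
  b   2    2    2    3    3
  f   3    3    3    2    3
  f   4    4    4    3    3
  e   5    5    4    4    4
Edit distance = dp[5][4] = 4

4


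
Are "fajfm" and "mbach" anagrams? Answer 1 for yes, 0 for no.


Strings: "fajfm", "mbach"
Sorted first:  affjm
Sorted second: abchm
Differ at position 1: 'f' vs 'b' => not anagrams

0


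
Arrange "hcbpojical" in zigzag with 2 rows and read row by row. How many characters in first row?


Zigzag "hcbpojical" into 2 rows:
Placing characters:
  'h' => row 0
  'c' => row 1
  'b' => row 0
  'p' => row 1
  'o' => row 0
  'j' => row 1
  'i' => row 0
  'c' => row 1
  'a' => row 0
  'l' => row 1
Rows:
  Row 0: "hboia"
  Row 1: "cpjcl"
First row length: 5

5


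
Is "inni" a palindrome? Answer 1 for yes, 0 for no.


Input: inni
Reversed: inni
  Compare pos 0 ('i') with pos 3 ('i'): match
  Compare pos 1 ('n') with pos 2 ('n'): match
Result: palindrome

1


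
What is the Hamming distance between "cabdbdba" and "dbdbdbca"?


Comparing "cabdbdba" and "dbdbdbca" position by position:
  Position 0: 'c' vs 'd' => differ
  Position 1: 'a' vs 'b' => differ
  Position 2: 'b' vs 'd' => differ
  Position 3: 'd' vs 'b' => differ
  Position 4: 'b' vs 'd' => differ
  Position 5: 'd' vs 'b' => differ
  Position 6: 'b' vs 'c' => differ
  Position 7: 'a' vs 'a' => same
Total differences (Hamming distance): 7

7


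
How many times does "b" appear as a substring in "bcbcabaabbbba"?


Searching for "b" in "bcbcabaabbbba"
Scanning each position:
  Position 0: "b" => MATCH
  Position 1: "c" => no
  Position 2: "b" => MATCH
  Position 3: "c" => no
  Position 4: "a" => no
  Position 5: "b" => MATCH
  Position 6: "a" => no
  Position 7: "a" => no
  Position 8: "b" => MATCH
  Position 9: "b" => MATCH
  Position 10: "b" => MATCH
  Position 11: "b" => MATCH
  Position 12: "a" => no
Total occurrences: 7

7


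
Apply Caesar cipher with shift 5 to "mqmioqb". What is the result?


Caesar cipher: shift "mqmioqb" by 5
  'm' (pos 12) + 5 = pos 17 = 'r'
  'q' (pos 16) + 5 = pos 21 = 'v'
  'm' (pos 12) + 5 = pos 17 = 'r'
  'i' (pos 8) + 5 = pos 13 = 'n'
  'o' (pos 14) + 5 = pos 19 = 't'
  'q' (pos 16) + 5 = pos 21 = 'v'
  'b' (pos 1) + 5 = pos 6 = 'g'
Result: rvrntvg

rvrntvg


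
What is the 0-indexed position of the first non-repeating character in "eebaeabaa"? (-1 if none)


Input: eebaeabaa
Character frequencies:
  'a': 4
  'b': 2
  'e': 3
Scanning left to right for freq == 1:
  Position 0 ('e'): freq=3, skip
  Position 1 ('e'): freq=3, skip
  Position 2 ('b'): freq=2, skip
  Position 3 ('a'): freq=4, skip
  Position 4 ('e'): freq=3, skip
  Position 5 ('a'): freq=4, skip
  Position 6 ('b'): freq=2, skip
  Position 7 ('a'): freq=4, skip
  Position 8 ('a'): freq=4, skip
  No unique character found => answer = -1

-1


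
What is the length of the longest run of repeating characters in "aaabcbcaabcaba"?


Input: "aaabcbcaabcaba"
Scanning for longest run:
  Position 1 ('a'): continues run of 'a', length=2
  Position 2 ('a'): continues run of 'a', length=3
  Position 3 ('b'): new char, reset run to 1
  Position 4 ('c'): new char, reset run to 1
  Position 5 ('b'): new char, reset run to 1
  Position 6 ('c'): new char, reset run to 1
  Position 7 ('a'): new char, reset run to 1
  Position 8 ('a'): continues run of 'a', length=2
  Position 9 ('b'): new char, reset run to 1
  Position 10 ('c'): new char, reset run to 1
  Position 11 ('a'): new char, reset run to 1
  Position 12 ('b'): new char, reset run to 1
  Position 13 ('a'): new char, reset run to 1
Longest run: 'a' with length 3

3


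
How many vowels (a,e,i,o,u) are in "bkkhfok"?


Input: bkkhfok
Checking each character:
  'b' at position 0: consonant
  'k' at position 1: consonant
  'k' at position 2: consonant
  'h' at position 3: consonant
  'f' at position 4: consonant
  'o' at position 5: vowel (running total: 1)
  'k' at position 6: consonant
Total vowels: 1

1


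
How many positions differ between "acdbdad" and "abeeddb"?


Comparing "acdbdad" and "abeeddb" position by position:
  Position 0: 'a' vs 'a' => same
  Position 1: 'c' vs 'b' => DIFFER
  Position 2: 'd' vs 'e' => DIFFER
  Position 3: 'b' vs 'e' => DIFFER
  Position 4: 'd' vs 'd' => same
  Position 5: 'a' vs 'd' => DIFFER
  Position 6: 'd' vs 'b' => DIFFER
Positions that differ: 5

5


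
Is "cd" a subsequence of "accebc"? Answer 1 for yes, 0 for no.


Check if "cd" is a subsequence of "accebc"
Greedy scan:
  Position 0 ('a'): no match needed
  Position 1 ('c'): matches sub[0] = 'c'
  Position 2 ('c'): no match needed
  Position 3 ('e'): no match needed
  Position 4 ('b'): no match needed
  Position 5 ('c'): no match needed
Only matched 1/2 characters => not a subsequence

0


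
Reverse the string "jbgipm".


Input: jbgipm
Reading characters right to left:
  Position 5: 'm'
  Position 4: 'p'
  Position 3: 'i'
  Position 2: 'g'
  Position 1: 'b'
  Position 0: 'j'
Reversed: mpigbj

mpigbj


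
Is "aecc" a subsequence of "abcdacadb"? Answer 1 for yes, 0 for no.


Check if "aecc" is a subsequence of "abcdacadb"
Greedy scan:
  Position 0 ('a'): matches sub[0] = 'a'
  Position 1 ('b'): no match needed
  Position 2 ('c'): no match needed
  Position 3 ('d'): no match needed
  Position 4 ('a'): no match needed
  Position 5 ('c'): no match needed
  Position 6 ('a'): no match needed
  Position 7 ('d'): no match needed
  Position 8 ('b'): no match needed
Only matched 1/4 characters => not a subsequence

0


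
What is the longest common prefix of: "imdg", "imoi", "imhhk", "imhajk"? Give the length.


Words: imdg, imoi, imhhk, imhajk
  Position 0: all 'i' => match
  Position 1: all 'm' => match
  Position 2: ('d', 'o', 'h', 'h') => mismatch, stop
LCP = "im" (length 2)

2


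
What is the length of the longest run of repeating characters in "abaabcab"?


Input: "abaabcab"
Scanning for longest run:
  Position 1 ('b'): new char, reset run to 1
  Position 2 ('a'): new char, reset run to 1
  Position 3 ('a'): continues run of 'a', length=2
  Position 4 ('b'): new char, reset run to 1
  Position 5 ('c'): new char, reset run to 1
  Position 6 ('a'): new char, reset run to 1
  Position 7 ('b'): new char, reset run to 1
Longest run: 'a' with length 2

2


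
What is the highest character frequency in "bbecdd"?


Input: bbecdd
Character counts:
  'b': 2
  'c': 1
  'd': 2
  'e': 1
Maximum frequency: 2

2


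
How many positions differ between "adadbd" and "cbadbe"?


Comparing "adadbd" and "cbadbe" position by position:
  Position 0: 'a' vs 'c' => DIFFER
  Position 1: 'd' vs 'b' => DIFFER
  Position 2: 'a' vs 'a' => same
  Position 3: 'd' vs 'd' => same
  Position 4: 'b' vs 'b' => same
  Position 5: 'd' vs 'e' => DIFFER
Positions that differ: 3

3


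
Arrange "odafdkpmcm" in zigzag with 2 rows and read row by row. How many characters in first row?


Zigzag "odafdkpmcm" into 2 rows:
Placing characters:
  'o' => row 0
  'd' => row 1
  'a' => row 0
  'f' => row 1
  'd' => row 0
  'k' => row 1
  'p' => row 0
  'm' => row 1
  'c' => row 0
  'm' => row 1
Rows:
  Row 0: "oadpc"
  Row 1: "dfkmm"
First row length: 5

5


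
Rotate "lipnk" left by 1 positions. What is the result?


Input: "lipnk", rotate left by 1
First 1 characters: "l"
Remaining characters: "ipnk"
Concatenate remaining + first: "ipnk" + "l" = "ipnkl"

ipnkl


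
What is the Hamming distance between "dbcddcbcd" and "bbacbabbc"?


Comparing "dbcddcbcd" and "bbacbabbc" position by position:
  Position 0: 'd' vs 'b' => differ
  Position 1: 'b' vs 'b' => same
  Position 2: 'c' vs 'a' => differ
  Position 3: 'd' vs 'c' => differ
  Position 4: 'd' vs 'b' => differ
  Position 5: 'c' vs 'a' => differ
  Position 6: 'b' vs 'b' => same
  Position 7: 'c' vs 'b' => differ
  Position 8: 'd' vs 'c' => differ
Total differences (Hamming distance): 7

7


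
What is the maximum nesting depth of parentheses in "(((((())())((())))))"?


Input: "(((((())())((())))))"
Tracking depth:
  Position 0 '(': depth becomes 1
  Position 1 '(': depth becomes 2
  Position 2 '(': depth becomes 3
  Position 3 '(': depth becomes 4
  Position 4 '(': depth becomes 5
  Position 5 '(': depth becomes 6
  Position 6 ')': depth becomes 5
  Position 7 ')': depth becomes 4
  Position 8 '(': depth becomes 5
  Position 9 ')': depth becomes 4
  Position 10 ')': depth becomes 3
  Position 11 '(': depth becomes 4
  Position 12 '(': depth becomes 5
  Position 13 '(': depth becomes 6
  Position 14 ')': depth becomes 5
  Position 15 ')': depth becomes 4
  Position 16 ')': depth becomes 3
  Position 17 ')': depth becomes 2
  Position 18 ')': depth becomes 1
  Position 19 ')': depth becomes 0
Maximum depth reached: 6

6


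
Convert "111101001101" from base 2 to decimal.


Input: "111101001101" in base 2
Positional expansion:
  Digit '1' (value 1) x 2^11 = 2048
  Digit '1' (value 1) x 2^10 = 1024
  Digit '1' (value 1) x 2^9 = 512
  Digit '1' (value 1) x 2^8 = 256
  Digit '0' (value 0) x 2^7 = 0
  Digit '1' (value 1) x 2^6 = 64
  Digit '0' (value 0) x 2^5 = 0
  Digit '0' (value 0) x 2^4 = 0
  Digit '1' (value 1) x 2^3 = 8
  Digit '1' (value 1) x 2^2 = 4
  Digit '0' (value 0) x 2^1 = 0
  Digit '1' (value 1) x 2^0 = 1
Sum = 3917

3917
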